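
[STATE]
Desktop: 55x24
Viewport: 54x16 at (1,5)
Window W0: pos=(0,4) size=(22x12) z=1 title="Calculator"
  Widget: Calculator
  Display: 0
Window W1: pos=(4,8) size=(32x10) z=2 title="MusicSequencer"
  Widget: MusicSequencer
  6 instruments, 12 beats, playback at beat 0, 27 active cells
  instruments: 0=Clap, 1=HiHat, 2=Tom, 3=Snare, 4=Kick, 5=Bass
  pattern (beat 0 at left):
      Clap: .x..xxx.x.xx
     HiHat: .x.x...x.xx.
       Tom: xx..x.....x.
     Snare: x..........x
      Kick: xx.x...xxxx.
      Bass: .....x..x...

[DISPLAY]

 Calculator         ┃                                 
────────────────────┨                                 
                   0┃                                 
┌──┏━━━━━━━━━━━━━━━━━━━━━━━━━━━━━━┓                   
│ 7┃ MusicSequencer               ┃                   
├──┠──────────────────────────────┨                   
│ 4┃      ▼12345678901            ┃                   
├──┃  Clap·█··███·█·██            ┃                   
│ 1┃ HiHat·█·█···█·██·            ┃                   
└──┃   Tom██··█·····█·            ┃                   
━━━┃ Snare█··········█            ┃                   
   ┃  Kick██·█···████·            ┃                   
   ┗━━━━━━━━━━━━━━━━━━━━━━━━━━━━━━┛                   
                                                      
                                                      
                                                      


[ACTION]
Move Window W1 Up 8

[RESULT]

 Ca┃ HiHat·█·█···█·██·            ┃                   
───┃   Tom██··█·····█·            ┃                   
   ┃ Snare█··········█            ┃                   
┌──┃  Kick██·█···████·            ┃                   
│ 7┗━━━━━━━━━━━━━━━━━━━━━━━━━━━━━━┛                   
├───┼───┼───┼───┤   ┃                                 
│ 4 │ 5 │ 6 │ × │   ┃                                 
├───┼───┼───┼───┤   ┃                                 
│ 1 │ 2 │ 3 │ - │   ┃                                 
└───┴───┴───┴───┘   ┃                                 
━━━━━━━━━━━━━━━━━━━━┛                                 
                                                      
                                                      
                                                      
                                                      
                                                      


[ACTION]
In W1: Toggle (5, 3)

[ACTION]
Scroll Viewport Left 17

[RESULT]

┃ Ca┃ HiHat·█·█···█·██·            ┃                  
┠───┃   Tom██··█·····█·            ┃                  
┃   ┃ Snare█··········█            ┃                  
┃┌──┃  Kick██·█···████·            ┃                  
┃│ 7┗━━━━━━━━━━━━━━━━━━━━━━━━━━━━━━┛                  
┃├───┼───┼───┼───┤   ┃                                
┃│ 4 │ 5 │ 6 │ × │   ┃                                
┃├───┼───┼───┼───┤   ┃                                
┃│ 1 │ 2 │ 3 │ - │   ┃                                
┃└───┴───┴───┴───┘   ┃                                
┗━━━━━━━━━━━━━━━━━━━━┛                                
                                                      
                                                      
                                                      
                                                      
                                                      


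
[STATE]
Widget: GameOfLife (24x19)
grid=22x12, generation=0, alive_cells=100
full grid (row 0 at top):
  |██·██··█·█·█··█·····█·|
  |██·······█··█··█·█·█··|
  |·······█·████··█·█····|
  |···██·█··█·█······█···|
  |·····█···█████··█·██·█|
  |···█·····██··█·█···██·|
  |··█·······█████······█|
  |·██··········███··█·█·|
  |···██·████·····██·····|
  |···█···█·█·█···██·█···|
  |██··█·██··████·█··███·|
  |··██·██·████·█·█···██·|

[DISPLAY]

Gen: 0                  
██·██··█·█·█··█·····█·  
██·······█··█··█·█·█··  
·······█·████··█·█····  
···██·█··█·█······█···  
·····█···█████··█·██·█  
···█·····██··█·█···██·  
··█·······█████······█  
·██··········███··█·█·  
···██·████·····██·····  
···█···█·█·█···██·█···  
██··█·██··████·█··███·  
··██·██·████·█·█···██·  
                        
                        
                        
                        
                        
                        


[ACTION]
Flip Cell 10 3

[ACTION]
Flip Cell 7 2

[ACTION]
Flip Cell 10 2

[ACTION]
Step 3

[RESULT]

Gen: 3                  
········██·█··█·······  
█·█·····████····█·····  
·█··███··██·····███···  
····█·······█·····███·  
····█·█·····█···█···█·  
··········█··██·███·██  
··██······█·······█·█·  
·█··█·██··············  
██·██·█···············  
··█·······█······██···  
········█·█··█··█··█··  
·········█···█···██···  
                        
                        
                        
                        
                        
                        


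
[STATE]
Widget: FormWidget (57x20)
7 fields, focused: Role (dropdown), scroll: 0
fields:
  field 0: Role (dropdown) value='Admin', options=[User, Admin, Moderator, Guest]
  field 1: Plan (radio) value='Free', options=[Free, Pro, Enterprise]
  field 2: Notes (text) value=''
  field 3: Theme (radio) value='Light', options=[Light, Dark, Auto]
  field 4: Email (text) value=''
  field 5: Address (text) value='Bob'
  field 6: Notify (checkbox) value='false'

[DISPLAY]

> Role:       [Admin                                   ▼]
  Plan:       (●) Free  ( ) Pro  ( ) Enterprise          
  Notes:      [                                         ]
  Theme:      (●) Light  ( ) Dark  ( ) Auto              
  Email:      [                                         ]
  Address:    [Bob                                      ]
  Notify:     [ ]                                        
                                                         
                                                         
                                                         
                                                         
                                                         
                                                         
                                                         
                                                         
                                                         
                                                         
                                                         
                                                         
                                                         


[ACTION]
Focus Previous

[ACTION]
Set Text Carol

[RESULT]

  Role:       [Admin                                   ▼]
  Plan:       (●) Free  ( ) Pro  ( ) Enterprise          
  Notes:      [                                         ]
  Theme:      (●) Light  ( ) Dark  ( ) Auto              
  Email:      [                                         ]
  Address:    [Bob                                      ]
> Notify:     [ ]                                        
                                                         
                                                         
                                                         
                                                         
                                                         
                                                         
                                                         
                                                         
                                                         
                                                         
                                                         
                                                         
                                                         


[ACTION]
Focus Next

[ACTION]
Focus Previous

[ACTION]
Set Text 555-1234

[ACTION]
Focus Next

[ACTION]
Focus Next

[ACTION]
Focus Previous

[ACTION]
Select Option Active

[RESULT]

> Role:       [Admin                                   ▼]
  Plan:       (●) Free  ( ) Pro  ( ) Enterprise          
  Notes:      [                                         ]
  Theme:      (●) Light  ( ) Dark  ( ) Auto              
  Email:      [                                         ]
  Address:    [Bob                                      ]
  Notify:     [ ]                                        
                                                         
                                                         
                                                         
                                                         
                                                         
                                                         
                                                         
                                                         
                                                         
                                                         
                                                         
                                                         
                                                         


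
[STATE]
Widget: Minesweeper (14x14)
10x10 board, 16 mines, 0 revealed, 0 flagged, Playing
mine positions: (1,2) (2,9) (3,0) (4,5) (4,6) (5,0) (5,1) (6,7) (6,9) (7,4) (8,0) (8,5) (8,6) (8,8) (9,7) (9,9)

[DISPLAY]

■■■■■■■■■■    
■■■■■■■■■■    
■■■■■■■■■■    
■■■■■■■■■■    
■■■■■■■■■■    
■■■■■■■■■■    
■■■■■■■■■■    
■■■■■■■■■■    
■■■■■■■■■■    
■■■■■■■■■■    
              
              
              
              


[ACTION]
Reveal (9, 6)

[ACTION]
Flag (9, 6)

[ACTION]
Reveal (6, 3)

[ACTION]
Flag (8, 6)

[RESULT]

■■■■■■■■■■    
■■■■■■■■■■    
■■■■■■■■■■    
■■■■■■■■■■    
■■■■■■■■■■    
■■■■■■■■■■    
■■■1■■■■■■    
■■■■■■■■■■    
■■■■■■⚑■■■    
■■■■■■3■■■    
              
              
              
              


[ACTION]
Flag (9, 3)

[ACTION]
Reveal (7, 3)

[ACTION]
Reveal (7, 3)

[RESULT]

■■■■■■■■■■    
■■■■■■■■■■    
■■■■■■■■■■    
■■■■■■■■■■    
■■■■■■■■■■    
■■■■■■■■■■    
■■■1■■■■■■    
■■■1■■■■■■    
■■■■■■⚑■■■    
■■■⚑■■3■■■    
              
              
              
              


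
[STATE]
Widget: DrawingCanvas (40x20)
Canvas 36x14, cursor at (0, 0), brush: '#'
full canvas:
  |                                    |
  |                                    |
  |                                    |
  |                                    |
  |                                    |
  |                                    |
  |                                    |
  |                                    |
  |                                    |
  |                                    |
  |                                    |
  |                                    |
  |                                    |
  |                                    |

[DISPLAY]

+                                       
                                        
                                        
                                        
                                        
                                        
                                        
                                        
                                        
                                        
                                        
                                        
                                        
                                        
                                        
                                        
                                        
                                        
                                        
                                        


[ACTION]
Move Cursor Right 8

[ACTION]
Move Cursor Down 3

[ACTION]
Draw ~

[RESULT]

                                        
                                        
                                        
        ~                               
                                        
                                        
                                        
                                        
                                        
                                        
                                        
                                        
                                        
                                        
                                        
                                        
                                        
                                        
                                        
                                        


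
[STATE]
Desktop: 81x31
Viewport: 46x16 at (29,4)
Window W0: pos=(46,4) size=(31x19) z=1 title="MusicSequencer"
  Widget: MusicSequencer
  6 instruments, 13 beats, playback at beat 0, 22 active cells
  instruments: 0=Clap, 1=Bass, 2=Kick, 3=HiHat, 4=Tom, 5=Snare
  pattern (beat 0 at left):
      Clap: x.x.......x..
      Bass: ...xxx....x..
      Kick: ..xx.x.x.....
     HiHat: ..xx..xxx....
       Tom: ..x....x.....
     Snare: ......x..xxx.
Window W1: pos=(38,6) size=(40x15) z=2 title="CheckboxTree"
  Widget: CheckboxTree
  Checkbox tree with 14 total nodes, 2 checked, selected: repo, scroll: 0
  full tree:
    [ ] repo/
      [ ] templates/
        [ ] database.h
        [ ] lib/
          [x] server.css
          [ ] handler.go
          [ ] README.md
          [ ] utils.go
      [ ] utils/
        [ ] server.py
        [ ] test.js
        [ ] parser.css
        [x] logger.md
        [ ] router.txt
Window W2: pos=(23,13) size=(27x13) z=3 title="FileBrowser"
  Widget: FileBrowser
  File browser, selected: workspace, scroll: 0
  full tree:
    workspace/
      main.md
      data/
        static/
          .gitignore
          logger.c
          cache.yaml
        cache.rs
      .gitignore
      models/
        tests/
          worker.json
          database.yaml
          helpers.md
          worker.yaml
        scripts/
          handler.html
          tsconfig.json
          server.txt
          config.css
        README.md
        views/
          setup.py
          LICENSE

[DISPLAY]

                 ┏━━━━━━━━━━━━━━━━━━━━━━━━━━━━
                 ┃ MusicSequencer             
         ┏━━━━━━━━━━━━━━━━━━━━━━━━━━━━━━━━━━━━
         ┃ CheckboxTree                       
         ┠────────────────────────────────────
         ┃>[-] repo/                          
         ┃   [-] templates/                   
         ┃     [ ] database.h                 
         ┃     [-] lib/                       
━━━━━━━━━━━━━━━━━━━━┓server.css               
Browser             ┃handler.go               
────────────────────┨README.md                
 workspace/         ┃utils.go                 
ain.md              ┃s/                       
+] data/            ┃rver.py                  
gitignore           ┃st.js                    


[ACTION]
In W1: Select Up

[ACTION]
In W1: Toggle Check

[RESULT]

                 ┏━━━━━━━━━━━━━━━━━━━━━━━━━━━━
                 ┃ MusicSequencer             
         ┏━━━━━━━━━━━━━━━━━━━━━━━━━━━━━━━━━━━━
         ┃ CheckboxTree                       
         ┠────────────────────────────────────
         ┃>[x] repo/                          
         ┃   [x] templates/                   
         ┃     [x] database.h                 
         ┃     [x] lib/                       
━━━━━━━━━━━━━━━━━━━━┓server.css               
Browser             ┃handler.go               
────────────────────┨README.md                
 workspace/         ┃utils.go                 
ain.md              ┃s/                       
+] data/            ┃rver.py                  
gitignore           ┃st.js                    


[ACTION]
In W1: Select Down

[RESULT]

                 ┏━━━━━━━━━━━━━━━━━━━━━━━━━━━━
                 ┃ MusicSequencer             
         ┏━━━━━━━━━━━━━━━━━━━━━━━━━━━━━━━━━━━━
         ┃ CheckboxTree                       
         ┠────────────────────────────────────
         ┃ [x] repo/                          
         ┃>  [x] templates/                   
         ┃     [x] database.h                 
         ┃     [x] lib/                       
━━━━━━━━━━━━━━━━━━━━┓server.css               
Browser             ┃handler.go               
────────────────────┨README.md                
 workspace/         ┃utils.go                 
ain.md              ┃s/                       
+] data/            ┃rver.py                  
gitignore           ┃st.js                    


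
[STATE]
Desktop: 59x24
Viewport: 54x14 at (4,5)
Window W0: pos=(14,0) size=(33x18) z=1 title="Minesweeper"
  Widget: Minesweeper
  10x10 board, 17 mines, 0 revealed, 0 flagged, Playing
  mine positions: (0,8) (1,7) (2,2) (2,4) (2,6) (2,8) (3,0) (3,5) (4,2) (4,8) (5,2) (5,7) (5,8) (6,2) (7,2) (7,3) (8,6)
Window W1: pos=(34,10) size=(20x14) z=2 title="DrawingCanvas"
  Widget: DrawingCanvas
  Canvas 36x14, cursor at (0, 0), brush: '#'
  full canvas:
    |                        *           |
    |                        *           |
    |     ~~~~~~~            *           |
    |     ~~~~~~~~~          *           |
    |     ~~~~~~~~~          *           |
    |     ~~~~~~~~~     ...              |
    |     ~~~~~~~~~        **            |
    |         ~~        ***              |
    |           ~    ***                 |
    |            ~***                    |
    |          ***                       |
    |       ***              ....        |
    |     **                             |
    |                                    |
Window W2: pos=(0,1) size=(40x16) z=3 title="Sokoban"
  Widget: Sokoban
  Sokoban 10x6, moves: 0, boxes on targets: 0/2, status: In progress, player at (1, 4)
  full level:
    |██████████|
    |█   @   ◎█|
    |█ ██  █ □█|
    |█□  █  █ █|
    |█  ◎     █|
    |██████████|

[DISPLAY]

 @   ◎█                            ┃      ┃           
█  █ □█                            ┃      ┃           
 █  █ █                            ┃      ┃           
◎     █                            ┃      ┃           
███████                            ┃      ┃           
es: 0  0/2                         ┃━━━━━━━━━━━━━┓    
                                   ┃ingCanvas    ┃    
                                   ┃─────────────┨    
                                   ┃             ┃    
                                   ┃             ┃    
                                   ┃~~~~~~~      ┃    
━━━━━━━━━━━━━━━━━━━━━━━━━━━━━━━━━━━┛~~~~~~~~~    ┃    
          ┗━━━━━━━━━━━━━━━━━━━┃     ~~~~~~~~~    ┃    
                              ┃     ~~~~~~~~~    ┃    


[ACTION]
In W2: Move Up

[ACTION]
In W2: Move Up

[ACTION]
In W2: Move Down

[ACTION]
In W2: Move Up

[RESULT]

 @   ◎█                            ┃      ┃           
█  █ □█                            ┃      ┃           
 █  █ █                            ┃      ┃           
◎     █                            ┃      ┃           
███████                            ┃      ┃           
es: 2  0/2                         ┃━━━━━━━━━━━━━┓    
                                   ┃ingCanvas    ┃    
                                   ┃─────────────┨    
                                   ┃             ┃    
                                   ┃             ┃    
                                   ┃~~~~~~~      ┃    
━━━━━━━━━━━━━━━━━━━━━━━━━━━━━━━━━━━┛~~~~~~~~~    ┃    
          ┗━━━━━━━━━━━━━━━━━━━┃     ~~~~~~~~~    ┃    
                              ┃     ~~~~~~~~~    ┃    


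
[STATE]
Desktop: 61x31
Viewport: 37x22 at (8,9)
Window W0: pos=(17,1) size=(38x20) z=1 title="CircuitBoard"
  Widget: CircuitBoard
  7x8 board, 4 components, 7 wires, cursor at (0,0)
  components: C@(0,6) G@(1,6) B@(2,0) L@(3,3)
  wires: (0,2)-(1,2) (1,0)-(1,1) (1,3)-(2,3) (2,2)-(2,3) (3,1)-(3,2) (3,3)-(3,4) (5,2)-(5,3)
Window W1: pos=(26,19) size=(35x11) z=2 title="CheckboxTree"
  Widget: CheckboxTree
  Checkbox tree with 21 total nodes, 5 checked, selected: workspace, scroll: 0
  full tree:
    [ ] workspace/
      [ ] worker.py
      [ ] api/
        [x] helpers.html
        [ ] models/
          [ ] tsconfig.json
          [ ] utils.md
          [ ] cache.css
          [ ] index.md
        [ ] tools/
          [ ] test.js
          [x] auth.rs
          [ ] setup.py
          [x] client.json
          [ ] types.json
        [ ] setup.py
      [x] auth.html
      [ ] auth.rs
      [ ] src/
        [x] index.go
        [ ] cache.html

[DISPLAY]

         ┃2   B       · ─ ·          
         ┃                           
         ┃3       · ─ ·   L ─ ·      
         ┃                           
         ┃4                          
         ┃                           
         ┃5           · ─ ·          
         ┃                           
         ┃6                          
         ┃                           
         ┃7       ┏━━━━━━━━━━━━━━━━━━
         ┗━━━━━━━━┃ CheckboxTree     
                  ┠──────────────────
                  ┃>[-] workspace/   
                  ┃   [ ] worker.py  
                  ┃   [-] api/       
                  ┃     [x] helpers.h
                  ┃     [ ] models/  
                  ┃       [ ] tsconfi
                  ┃       [ ] utils.m
                  ┗━━━━━━━━━━━━━━━━━━
                                     


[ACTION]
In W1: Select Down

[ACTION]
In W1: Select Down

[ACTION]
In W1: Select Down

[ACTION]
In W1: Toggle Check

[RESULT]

         ┃2   B       · ─ ·          
         ┃                           
         ┃3       · ─ ·   L ─ ·      
         ┃                           
         ┃4                          
         ┃                           
         ┃5           · ─ ·          
         ┃                           
         ┃6                          
         ┃                           
         ┃7       ┏━━━━━━━━━━━━━━━━━━
         ┗━━━━━━━━┃ CheckboxTree     
                  ┠──────────────────
                  ┃ [-] workspace/   
                  ┃   [ ] worker.py  
                  ┃   [-] api/       
                  ┃>    [ ] helpers.h
                  ┃     [ ] models/  
                  ┃       [ ] tsconfi
                  ┃       [ ] utils.m
                  ┗━━━━━━━━━━━━━━━━━━
                                     


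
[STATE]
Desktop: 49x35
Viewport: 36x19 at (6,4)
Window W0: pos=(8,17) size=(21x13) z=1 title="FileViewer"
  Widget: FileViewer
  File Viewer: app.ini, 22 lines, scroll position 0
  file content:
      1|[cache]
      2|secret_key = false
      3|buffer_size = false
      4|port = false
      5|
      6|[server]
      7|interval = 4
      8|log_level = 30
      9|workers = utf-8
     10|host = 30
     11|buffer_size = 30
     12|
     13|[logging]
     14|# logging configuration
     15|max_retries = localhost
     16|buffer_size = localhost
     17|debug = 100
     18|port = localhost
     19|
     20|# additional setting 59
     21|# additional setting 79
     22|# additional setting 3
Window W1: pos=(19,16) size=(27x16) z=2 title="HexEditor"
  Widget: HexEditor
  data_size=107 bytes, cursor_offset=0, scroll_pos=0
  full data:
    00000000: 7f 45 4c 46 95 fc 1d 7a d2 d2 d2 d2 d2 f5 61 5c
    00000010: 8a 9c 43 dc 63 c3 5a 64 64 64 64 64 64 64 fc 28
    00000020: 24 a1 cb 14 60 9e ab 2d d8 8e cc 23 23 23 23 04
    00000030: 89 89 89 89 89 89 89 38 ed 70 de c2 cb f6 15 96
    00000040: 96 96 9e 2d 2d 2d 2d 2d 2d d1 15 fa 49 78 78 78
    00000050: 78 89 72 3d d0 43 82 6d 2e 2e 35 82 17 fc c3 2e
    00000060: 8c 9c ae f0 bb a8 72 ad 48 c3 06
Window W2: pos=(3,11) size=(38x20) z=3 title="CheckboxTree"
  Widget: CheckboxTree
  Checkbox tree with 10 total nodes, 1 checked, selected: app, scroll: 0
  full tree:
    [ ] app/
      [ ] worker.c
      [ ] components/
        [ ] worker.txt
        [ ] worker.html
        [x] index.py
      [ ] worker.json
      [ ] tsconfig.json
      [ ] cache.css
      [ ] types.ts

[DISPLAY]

                                    
                                    
                                    
                                    
                                    
                                    
                                    
━━━━━━━━━━━━━━━━━━━━━━━━━━━━━━━━━━┓ 
heckboxTree                       ┃ 
──────────────────────────────────┨ 
-] app/                           ┃ 
 [ ] worker.c                     ┃ 
 [-] components/                  ┃━
   [ ] worker.txt                 ┃ 
   [ ] worker.html                ┃─
   [x] index.py                   ┃ 
 [ ] worker.json                  ┃ 
 [ ] tsconfig.json                ┃ 
 [ ] cache.css                    ┃ 


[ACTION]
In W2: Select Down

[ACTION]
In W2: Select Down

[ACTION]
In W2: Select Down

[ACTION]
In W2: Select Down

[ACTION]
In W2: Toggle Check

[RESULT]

                                    
                                    
                                    
                                    
                                    
                                    
                                    
━━━━━━━━━━━━━━━━━━━━━━━━━━━━━━━━━━┓ 
heckboxTree                       ┃ 
──────────────────────────────────┨ 
-] app/                           ┃ 
 [ ] worker.c                     ┃ 
 [-] components/                  ┃━
   [ ] worker.txt                 ┃ 
   [x] worker.html                ┃─
   [x] index.py                   ┃ 
 [ ] worker.json                  ┃ 
 [ ] tsconfig.json                ┃ 
 [ ] cache.css                    ┃ 


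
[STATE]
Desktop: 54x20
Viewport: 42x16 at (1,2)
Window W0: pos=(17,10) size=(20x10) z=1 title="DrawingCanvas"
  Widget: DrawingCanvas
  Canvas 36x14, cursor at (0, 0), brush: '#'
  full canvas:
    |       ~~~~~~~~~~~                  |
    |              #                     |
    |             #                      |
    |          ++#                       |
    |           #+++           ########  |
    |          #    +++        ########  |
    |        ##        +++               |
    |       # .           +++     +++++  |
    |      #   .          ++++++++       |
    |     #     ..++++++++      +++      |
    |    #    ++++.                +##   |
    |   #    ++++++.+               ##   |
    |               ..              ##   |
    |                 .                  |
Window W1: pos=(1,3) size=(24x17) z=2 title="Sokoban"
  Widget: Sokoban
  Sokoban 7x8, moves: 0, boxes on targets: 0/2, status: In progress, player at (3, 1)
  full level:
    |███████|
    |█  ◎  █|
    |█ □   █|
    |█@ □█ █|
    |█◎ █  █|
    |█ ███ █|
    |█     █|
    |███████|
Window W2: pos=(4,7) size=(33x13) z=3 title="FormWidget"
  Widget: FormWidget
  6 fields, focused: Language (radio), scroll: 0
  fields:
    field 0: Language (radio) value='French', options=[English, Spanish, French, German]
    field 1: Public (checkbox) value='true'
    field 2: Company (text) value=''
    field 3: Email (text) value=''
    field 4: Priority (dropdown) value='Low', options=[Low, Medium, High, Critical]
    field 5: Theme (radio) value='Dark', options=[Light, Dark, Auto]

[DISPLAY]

                                          
┏━━━━━━━━━━━━━━━━━━━━━━┓                  
┃ Sokoban              ┃                  
┠──────────────────────┨                  
┃███████               ┃                  
┃█ ┏━━━━━━━━━━━━━━━━━━━━━━━━━━━━━━━┓      
┃█ ┃ FormWidget                    ┃      
┃█@┠───────────────────────────────┨      
┃█◎┃> Language:   ( ) English  ( ) ┃      
┃█ ┃  Public:     [x]              ┃      
┃█ ┃  Company:    [               ]┃      
┃██┃  Email:      [               ]┃      
┃Mo┃  Priority:   [Low           ▼]┃      
┃  ┃  Theme:      ( ) Light  (●) Da┃      
┃  ┃                               ┃      
┃  ┃                               ┃      


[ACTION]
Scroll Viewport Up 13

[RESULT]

                                          
                                          
                                          
┏━━━━━━━━━━━━━━━━━━━━━━┓                  
┃ Sokoban              ┃                  
┠──────────────────────┨                  
┃███████               ┃                  
┃█ ┏━━━━━━━━━━━━━━━━━━━━━━━━━━━━━━━┓      
┃█ ┃ FormWidget                    ┃      
┃█@┠───────────────────────────────┨      
┃█◎┃> Language:   ( ) English  ( ) ┃      
┃█ ┃  Public:     [x]              ┃      
┃█ ┃  Company:    [               ]┃      
┃██┃  Email:      [               ]┃      
┃Mo┃  Priority:   [Low           ▼]┃      
┃  ┃  Theme:      ( ) Light  (●) Da┃      


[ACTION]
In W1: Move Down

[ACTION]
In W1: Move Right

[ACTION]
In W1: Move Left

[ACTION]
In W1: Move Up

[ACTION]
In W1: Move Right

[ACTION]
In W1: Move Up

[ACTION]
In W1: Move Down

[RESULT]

                                          
                                          
                                          
┏━━━━━━━━━━━━━━━━━━━━━━┓                  
┃ Sokoban              ┃                  
┠──────────────────────┨                  
┃███████               ┃                  
┃█ ┏━━━━━━━━━━━━━━━━━━━━━━━━━━━━━━━┓      
┃█ ┃ FormWidget                    ┃      
┃█ ┠───────────────────────────────┨      
┃█◎┃> Language:   ( ) English  ( ) ┃      
┃█ ┃  Public:     [x]              ┃      
┃█ ┃  Company:    [               ]┃      
┃██┃  Email:      [               ]┃      
┃Mo┃  Priority:   [Low           ▼]┃      
┃  ┃  Theme:      ( ) Light  (●) Da┃      


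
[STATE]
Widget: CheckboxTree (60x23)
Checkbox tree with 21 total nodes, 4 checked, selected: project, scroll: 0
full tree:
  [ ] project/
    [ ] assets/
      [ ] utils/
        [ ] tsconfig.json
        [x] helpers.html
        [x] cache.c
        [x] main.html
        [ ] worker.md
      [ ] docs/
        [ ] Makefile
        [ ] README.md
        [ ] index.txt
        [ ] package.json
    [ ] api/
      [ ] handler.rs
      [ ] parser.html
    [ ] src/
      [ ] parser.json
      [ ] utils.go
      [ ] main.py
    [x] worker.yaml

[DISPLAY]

>[-] project/                                               
   [-] assets/                                              
     [-] utils/                                             
       [ ] tsconfig.json                                    
       [x] helpers.html                                     
       [x] cache.c                                          
       [x] main.html                                        
       [ ] worker.md                                        
     [ ] docs/                                              
       [ ] Makefile                                         
       [ ] README.md                                        
       [ ] index.txt                                        
       [ ] package.json                                     
   [ ] api/                                                 
     [ ] handler.rs                                         
     [ ] parser.html                                        
   [ ] src/                                                 
     [ ] parser.json                                        
     [ ] utils.go                                           
     [ ] main.py                                            
   [x] worker.yaml                                          
                                                            
                                                            


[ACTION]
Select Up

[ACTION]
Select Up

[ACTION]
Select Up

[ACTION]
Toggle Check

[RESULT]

>[x] project/                                               
   [x] assets/                                              
     [x] utils/                                             
       [x] tsconfig.json                                    
       [x] helpers.html                                     
       [x] cache.c                                          
       [x] main.html                                        
       [x] worker.md                                        
     [x] docs/                                              
       [x] Makefile                                         
       [x] README.md                                        
       [x] index.txt                                        
       [x] package.json                                     
   [x] api/                                                 
     [x] handler.rs                                         
     [x] parser.html                                        
   [x] src/                                                 
     [x] parser.json                                        
     [x] utils.go                                           
     [x] main.py                                            
   [x] worker.yaml                                          
                                                            
                                                            


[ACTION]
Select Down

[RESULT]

 [x] project/                                               
>  [x] assets/                                              
     [x] utils/                                             
       [x] tsconfig.json                                    
       [x] helpers.html                                     
       [x] cache.c                                          
       [x] main.html                                        
       [x] worker.md                                        
     [x] docs/                                              
       [x] Makefile                                         
       [x] README.md                                        
       [x] index.txt                                        
       [x] package.json                                     
   [x] api/                                                 
     [x] handler.rs                                         
     [x] parser.html                                        
   [x] src/                                                 
     [x] parser.json                                        
     [x] utils.go                                           
     [x] main.py                                            
   [x] worker.yaml                                          
                                                            
                                                            


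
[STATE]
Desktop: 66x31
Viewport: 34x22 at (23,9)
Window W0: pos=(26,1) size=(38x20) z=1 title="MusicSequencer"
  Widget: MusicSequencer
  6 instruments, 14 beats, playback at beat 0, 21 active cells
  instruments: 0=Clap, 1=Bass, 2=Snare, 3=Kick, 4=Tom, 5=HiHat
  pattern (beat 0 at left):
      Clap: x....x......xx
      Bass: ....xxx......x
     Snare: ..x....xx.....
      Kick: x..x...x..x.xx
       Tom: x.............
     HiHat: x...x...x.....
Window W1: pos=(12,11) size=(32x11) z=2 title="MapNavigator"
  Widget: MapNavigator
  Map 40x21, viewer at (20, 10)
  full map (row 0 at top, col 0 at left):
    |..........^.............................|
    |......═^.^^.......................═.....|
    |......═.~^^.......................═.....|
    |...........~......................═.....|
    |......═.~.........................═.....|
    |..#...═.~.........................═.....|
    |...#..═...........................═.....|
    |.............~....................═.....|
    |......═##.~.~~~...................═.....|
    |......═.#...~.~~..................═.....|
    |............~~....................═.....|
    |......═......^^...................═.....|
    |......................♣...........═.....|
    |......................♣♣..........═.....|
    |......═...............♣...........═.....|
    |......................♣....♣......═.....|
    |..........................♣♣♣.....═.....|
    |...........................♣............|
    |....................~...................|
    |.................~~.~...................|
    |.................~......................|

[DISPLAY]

   ┃   Tom█·············          
   ┃ HiHat█···█···█·····          
━━━━━━━━━━━━━━━━━━━━┓             
tor                 ┃             
────────────────────┨             
...................═┃             
...................═┃             
~..................═┃             
.....@.............═┃             
...................═┃             
.......♣...........═┃             
.......♣♣..........═┃━━━━━━━━━━━━━
━━━━━━━━━━━━━━━━━━━━┛             
                                  
                                  
                                  
                                  
                                  
                                  
                                  
                                  
                                  


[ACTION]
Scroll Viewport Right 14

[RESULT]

m█·············                ┃  
t█···█···█·····                ┃  
━━━━━━━━━━━┓                   ┃  
           ┃                   ┃  
───────────┨                   ┃  
..........═┃                   ┃  
..........═┃                   ┃  
..........═┃                   ┃  
..........═┃                   ┃  
..........═┃                   ┃  
..........═┃                   ┃  
..........═┃━━━━━━━━━━━━━━━━━━━┛  
━━━━━━━━━━━┛                      
                                  
                                  
                                  
                                  
                                  
                                  
                                  
                                  
                                  


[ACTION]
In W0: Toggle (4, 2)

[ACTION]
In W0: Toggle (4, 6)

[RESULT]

m█·█···█·······                ┃  
t█···█···█·····                ┃  
━━━━━━━━━━━┓                   ┃  
           ┃                   ┃  
───────────┨                   ┃  
..........═┃                   ┃  
..........═┃                   ┃  
..........═┃                   ┃  
..........═┃                   ┃  
..........═┃                   ┃  
..........═┃                   ┃  
..........═┃━━━━━━━━━━━━━━━━━━━┛  
━━━━━━━━━━━┛                      
                                  
                                  
                                  
                                  
                                  
                                  
                                  
                                  
                                  
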